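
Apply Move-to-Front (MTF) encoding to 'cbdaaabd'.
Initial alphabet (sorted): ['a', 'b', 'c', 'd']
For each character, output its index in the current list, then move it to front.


MTF encoding:
'c': index 2 in ['a', 'b', 'c', 'd'] -> ['c', 'a', 'b', 'd']
'b': index 2 in ['c', 'a', 'b', 'd'] -> ['b', 'c', 'a', 'd']
'd': index 3 in ['b', 'c', 'a', 'd'] -> ['d', 'b', 'c', 'a']
'a': index 3 in ['d', 'b', 'c', 'a'] -> ['a', 'd', 'b', 'c']
'a': index 0 in ['a', 'd', 'b', 'c'] -> ['a', 'd', 'b', 'c']
'a': index 0 in ['a', 'd', 'b', 'c'] -> ['a', 'd', 'b', 'c']
'b': index 2 in ['a', 'd', 'b', 'c'] -> ['b', 'a', 'd', 'c']
'd': index 2 in ['b', 'a', 'd', 'c'] -> ['d', 'b', 'a', 'c']


Output: [2, 2, 3, 3, 0, 0, 2, 2]


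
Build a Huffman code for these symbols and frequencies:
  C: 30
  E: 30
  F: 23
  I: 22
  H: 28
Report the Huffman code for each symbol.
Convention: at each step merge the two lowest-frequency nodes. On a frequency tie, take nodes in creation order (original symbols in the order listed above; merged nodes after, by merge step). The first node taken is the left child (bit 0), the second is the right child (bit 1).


Huffman tree construction:
Step 1: Merge I(22) + F(23) = 45
Step 2: Merge H(28) + C(30) = 58
Step 3: Merge E(30) + (I+F)(45) = 75
Step 4: Merge (H+C)(58) + (E+(I+F))(75) = 133
Read each symbol's code off the tree from the root (left child = 0, right child = 1).

Codes:
  C: 01 (length 2)
  E: 10 (length 2)
  F: 111 (length 3)
  I: 110 (length 3)
  H: 00 (length 2)
Average code length: 311/133 = 2.3383 bits/symbol


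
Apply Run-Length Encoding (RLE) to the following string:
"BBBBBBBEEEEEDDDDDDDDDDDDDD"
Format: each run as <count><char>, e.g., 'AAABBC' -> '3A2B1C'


Scanning runs left to right:
  i=0: run of 'B' x 7 -> '7B'
  i=7: run of 'E' x 5 -> '5E'
  i=12: run of 'D' x 14 -> '14D'

RLE = 7B5E14D


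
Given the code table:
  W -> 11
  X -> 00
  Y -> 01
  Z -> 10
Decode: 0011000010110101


Decoding:
00 -> X
11 -> W
00 -> X
00 -> X
10 -> Z
11 -> W
01 -> Y
01 -> Y


Result: XWXXZWYY


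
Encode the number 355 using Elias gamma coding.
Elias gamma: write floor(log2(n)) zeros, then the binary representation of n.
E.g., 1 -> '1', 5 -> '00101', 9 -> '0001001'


num_bits = floor(log2(355)) + 1 = 9
leading_zeros = num_bits - 1 = 8
binary(355) = 101100011

Elias gamma(355) = '00000000' + '101100011' = 00000000101100011 (17 bits)


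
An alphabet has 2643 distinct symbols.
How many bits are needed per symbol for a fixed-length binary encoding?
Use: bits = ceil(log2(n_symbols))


log2(2643) = 11.368
Bracket: 2^11 = 2048 < 2643 <= 2^12 = 4096
So ceil(log2(2643)) = 12

bits = ceil(log2(2643)) = ceil(11.368) = 12 bits


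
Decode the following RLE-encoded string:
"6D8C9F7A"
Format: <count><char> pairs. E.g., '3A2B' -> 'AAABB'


Expanding each <count><char> pair:
  6D -> 'DDDDDD'
  8C -> 'CCCCCCCC'
  9F -> 'FFFFFFFFF'
  7A -> 'AAAAAAA'

Decoded = DDDDDDCCCCCCCCFFFFFFFFFAAAAAAA


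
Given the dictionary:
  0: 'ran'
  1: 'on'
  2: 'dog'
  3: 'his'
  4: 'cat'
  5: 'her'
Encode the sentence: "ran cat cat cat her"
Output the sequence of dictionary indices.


Look up each word in the dictionary:
  'ran' -> 0
  'cat' -> 4
  'cat' -> 4
  'cat' -> 4
  'her' -> 5

Encoded: [0, 4, 4, 4, 5]


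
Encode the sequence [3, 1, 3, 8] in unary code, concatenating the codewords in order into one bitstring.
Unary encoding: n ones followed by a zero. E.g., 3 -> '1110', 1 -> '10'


Encode each number as n ones followed by a terminating 0:
  3 -> 1110 (4 bits)
  1 -> 10 (2 bits)
  3 -> 1110 (4 bits)
  8 -> 111111110 (9 bits)
Total length = 4 + 2 + 4 + 9 = 19 bits.

Unary([3, 1, 3, 8]) = 1110101110111111110 (19 bits)


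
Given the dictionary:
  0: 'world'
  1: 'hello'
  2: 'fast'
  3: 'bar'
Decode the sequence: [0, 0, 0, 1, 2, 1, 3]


Look up each index in the dictionary:
  0 -> 'world'
  0 -> 'world'
  0 -> 'world'
  1 -> 'hello'
  2 -> 'fast'
  1 -> 'hello'
  3 -> 'bar'

Decoded: "world world world hello fast hello bar"


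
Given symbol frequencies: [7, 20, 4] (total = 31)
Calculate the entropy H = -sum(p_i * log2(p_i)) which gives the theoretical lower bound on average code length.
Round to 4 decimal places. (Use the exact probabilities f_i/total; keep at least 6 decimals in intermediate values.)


Per-symbol terms -p_i * log2(p_i) with p_i = f_i/31:
  p = 7/31 = 0.225806: log2(p) = -2.146841, -p*log2(p) = 0.484771
  p = 20/31 = 0.645161: log2(p) = -0.632268, -p*log2(p) = 0.407915
  p = 4/31 = 0.129032: log2(p) = -2.954196, -p*log2(p) = 0.381187
H = 0.484771 + 0.407915 + 0.381187 = 1.273873

H = 1.2739 bits/symbol


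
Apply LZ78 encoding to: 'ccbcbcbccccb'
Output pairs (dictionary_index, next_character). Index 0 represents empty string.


LZ78 encoding steps:
Dictionary: {0: ''}
Step 1: w='' (idx 0), next='c' -> output (0, 'c'), add 'c' as idx 1
Step 2: w='c' (idx 1), next='b' -> output (1, 'b'), add 'cb' as idx 2
Step 3: w='cb' (idx 2), next='c' -> output (2, 'c'), add 'cbc' as idx 3
Step 4: w='' (idx 0), next='b' -> output (0, 'b'), add 'b' as idx 4
Step 5: w='c' (idx 1), next='c' -> output (1, 'c'), add 'cc' as idx 5
Step 6: w='cc' (idx 5), next='b' -> output (5, 'b'), add 'ccb' as idx 6


Encoded: [(0, 'c'), (1, 'b'), (2, 'c'), (0, 'b'), (1, 'c'), (5, 'b')]


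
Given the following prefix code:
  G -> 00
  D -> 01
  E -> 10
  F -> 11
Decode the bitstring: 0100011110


Decoding step by step:
Bits 01 -> D
Bits 00 -> G
Bits 01 -> D
Bits 11 -> F
Bits 10 -> E


Decoded message: DGDFE


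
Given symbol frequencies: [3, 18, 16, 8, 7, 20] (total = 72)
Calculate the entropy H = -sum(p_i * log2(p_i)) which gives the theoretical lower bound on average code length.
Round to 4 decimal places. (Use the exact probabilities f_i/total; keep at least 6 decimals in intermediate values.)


Per-symbol terms -p_i * log2(p_i) with p_i = f_i/72:
  p = 3/72 = 0.041667: log2(p) = -4.584963, -p*log2(p) = 0.191040
  p = 18/72 = 0.250000: log2(p) = -2.000000, -p*log2(p) = 0.500000
  p = 16/72 = 0.222222: log2(p) = -2.169925, -p*log2(p) = 0.482206
  p = 8/72 = 0.111111: log2(p) = -3.169925, -p*log2(p) = 0.352214
  p = 7/72 = 0.097222: log2(p) = -3.362570, -p*log2(p) = 0.326917
  p = 20/72 = 0.277778: log2(p) = -1.847997, -p*log2(p) = 0.513332
H = 0.191040 + 0.500000 + 0.482206 + 0.352214 + 0.326917 + 0.513332 = 2.365709

H = 2.3657 bits/symbol


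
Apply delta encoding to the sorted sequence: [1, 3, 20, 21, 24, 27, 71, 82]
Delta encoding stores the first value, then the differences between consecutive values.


First value: 1
Deltas:
  3 - 1 = 2
  20 - 3 = 17
  21 - 20 = 1
  24 - 21 = 3
  27 - 24 = 3
  71 - 27 = 44
  82 - 71 = 11


Delta encoded: [1, 2, 17, 1, 3, 3, 44, 11]


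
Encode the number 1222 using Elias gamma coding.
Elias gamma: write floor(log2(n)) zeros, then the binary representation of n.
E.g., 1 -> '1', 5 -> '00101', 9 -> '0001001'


num_bits = floor(log2(1222)) + 1 = 11
leading_zeros = num_bits - 1 = 10
binary(1222) = 10011000110

Elias gamma(1222) = '0000000000' + '10011000110' = 000000000010011000110 (21 bits)


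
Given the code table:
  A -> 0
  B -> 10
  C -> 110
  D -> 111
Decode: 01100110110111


Decoding:
0 -> A
110 -> C
0 -> A
110 -> C
110 -> C
111 -> D


Result: ACACCD


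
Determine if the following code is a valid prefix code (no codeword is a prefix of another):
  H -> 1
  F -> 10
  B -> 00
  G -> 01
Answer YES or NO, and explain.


Checking each pair (does one codeword prefix another?):
  H='1' vs F='10': prefix -- VIOLATION

NO -- this is NOT a valid prefix code. H (1) is a prefix of F (10).


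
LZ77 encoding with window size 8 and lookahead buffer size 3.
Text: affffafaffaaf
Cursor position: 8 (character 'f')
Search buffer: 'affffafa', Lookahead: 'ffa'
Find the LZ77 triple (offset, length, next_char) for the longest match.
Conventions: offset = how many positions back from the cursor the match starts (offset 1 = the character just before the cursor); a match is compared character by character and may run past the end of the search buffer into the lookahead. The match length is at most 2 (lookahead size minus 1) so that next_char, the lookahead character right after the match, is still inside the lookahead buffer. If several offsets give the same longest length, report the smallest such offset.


Try each offset into the search buffer:
  offset=1 (pos 7, char 'a'): match length 0
  offset=2 (pos 6, char 'f'): match length 1
  offset=3 (pos 5, char 'a'): match length 0
  offset=4 (pos 4, char 'f'): match length 1
  offset=5 (pos 3, char 'f'): match length 2
  offset=6 (pos 2, char 'f'): match length 2
  offset=7 (pos 1, char 'f'): match length 2
  offset=8 (pos 0, char 'a'): match length 0
Longest match has length 2, found at offsets 5, 6, 7; take the smallest, offset 5.
next_char = character at position 8 + 2 = 10 -> 'a'

Best match: offset=5, length=2 (matching 'ff' starting at position 3)
LZ77 triple: (5, 2, 'a')


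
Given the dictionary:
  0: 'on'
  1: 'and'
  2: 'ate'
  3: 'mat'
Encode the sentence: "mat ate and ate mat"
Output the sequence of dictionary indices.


Look up each word in the dictionary:
  'mat' -> 3
  'ate' -> 2
  'and' -> 1
  'ate' -> 2
  'mat' -> 3

Encoded: [3, 2, 1, 2, 3]


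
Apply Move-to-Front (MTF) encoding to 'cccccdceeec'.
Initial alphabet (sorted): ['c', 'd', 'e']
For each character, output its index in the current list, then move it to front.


MTF encoding:
'c': index 0 in ['c', 'd', 'e'] -> ['c', 'd', 'e']
'c': index 0 in ['c', 'd', 'e'] -> ['c', 'd', 'e']
'c': index 0 in ['c', 'd', 'e'] -> ['c', 'd', 'e']
'c': index 0 in ['c', 'd', 'e'] -> ['c', 'd', 'e']
'c': index 0 in ['c', 'd', 'e'] -> ['c', 'd', 'e']
'd': index 1 in ['c', 'd', 'e'] -> ['d', 'c', 'e']
'c': index 1 in ['d', 'c', 'e'] -> ['c', 'd', 'e']
'e': index 2 in ['c', 'd', 'e'] -> ['e', 'c', 'd']
'e': index 0 in ['e', 'c', 'd'] -> ['e', 'c', 'd']
'e': index 0 in ['e', 'c', 'd'] -> ['e', 'c', 'd']
'c': index 1 in ['e', 'c', 'd'] -> ['c', 'e', 'd']


Output: [0, 0, 0, 0, 0, 1, 1, 2, 0, 0, 1]


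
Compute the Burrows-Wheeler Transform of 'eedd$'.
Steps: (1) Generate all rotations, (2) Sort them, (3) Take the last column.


Rotations (sorted):
  0: $eedd -> last char: d
  1: d$eed -> last char: d
  2: dd$ee -> last char: e
  3: edd$e -> last char: e
  4: eedd$ -> last char: $


BWT = ddee$


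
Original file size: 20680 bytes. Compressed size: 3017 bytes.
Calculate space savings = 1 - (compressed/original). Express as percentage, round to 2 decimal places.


ratio = compressed/original = 3017/20680 = 0.14589
savings = 1 - ratio = 1 - 0.14589 = 0.85411
as a percentage: 0.85411 * 100 = 85.41%

Space savings = 1 - 3017/20680 = 85.41%


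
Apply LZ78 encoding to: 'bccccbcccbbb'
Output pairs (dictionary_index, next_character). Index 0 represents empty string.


LZ78 encoding steps:
Dictionary: {0: ''}
Step 1: w='' (idx 0), next='b' -> output (0, 'b'), add 'b' as idx 1
Step 2: w='' (idx 0), next='c' -> output (0, 'c'), add 'c' as idx 2
Step 3: w='c' (idx 2), next='c' -> output (2, 'c'), add 'cc' as idx 3
Step 4: w='c' (idx 2), next='b' -> output (2, 'b'), add 'cb' as idx 4
Step 5: w='cc' (idx 3), next='c' -> output (3, 'c'), add 'ccc' as idx 5
Step 6: w='b' (idx 1), next='b' -> output (1, 'b'), add 'bb' as idx 6
Step 7: w='b' (idx 1), end of input -> output (1, '')


Encoded: [(0, 'b'), (0, 'c'), (2, 'c'), (2, 'b'), (3, 'c'), (1, 'b'), (1, '')]


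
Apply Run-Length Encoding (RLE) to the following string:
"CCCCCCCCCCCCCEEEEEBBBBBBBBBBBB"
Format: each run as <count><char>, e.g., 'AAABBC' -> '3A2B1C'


Scanning runs left to right:
  i=0: run of 'C' x 13 -> '13C'
  i=13: run of 'E' x 5 -> '5E'
  i=18: run of 'B' x 12 -> '12B'

RLE = 13C5E12B


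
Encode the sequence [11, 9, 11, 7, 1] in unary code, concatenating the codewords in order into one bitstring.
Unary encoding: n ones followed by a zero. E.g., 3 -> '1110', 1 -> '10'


Encode each number as n ones followed by a terminating 0:
  11 -> 111111111110 (12 bits)
  9 -> 1111111110 (10 bits)
  11 -> 111111111110 (12 bits)
  7 -> 11111110 (8 bits)
  1 -> 10 (2 bits)
Total length = 12 + 10 + 12 + 8 + 2 = 44 bits.

Unary([11, 9, 11, 7, 1]) = 11111111111011111111101111111111101111111010 (44 bits)


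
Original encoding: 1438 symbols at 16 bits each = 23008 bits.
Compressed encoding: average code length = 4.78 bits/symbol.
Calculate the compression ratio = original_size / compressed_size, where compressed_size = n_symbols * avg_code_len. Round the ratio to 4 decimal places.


original_size = n_symbols * orig_bits = 1438 * 16 = 23008 bits
compressed_size = n_symbols * avg_code_len = 1438 * 4.78 = 6873.64 bits
ratio = original_size / compressed_size = 23008 / 6873.64 = 3.3473

Compression ratio = 3.3473


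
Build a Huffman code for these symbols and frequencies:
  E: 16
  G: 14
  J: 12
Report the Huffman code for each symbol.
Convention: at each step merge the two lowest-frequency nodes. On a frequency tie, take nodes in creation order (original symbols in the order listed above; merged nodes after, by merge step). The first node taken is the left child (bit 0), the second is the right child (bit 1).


Huffman tree construction:
Step 1: Merge J(12) + G(14) = 26
Step 2: Merge E(16) + (J+G)(26) = 42
Read each symbol's code off the tree from the root (left child = 0, right child = 1).

Codes:
  E: 0 (length 1)
  G: 11 (length 2)
  J: 10 (length 2)
Average code length: 68/42 = 1.6190 bits/symbol


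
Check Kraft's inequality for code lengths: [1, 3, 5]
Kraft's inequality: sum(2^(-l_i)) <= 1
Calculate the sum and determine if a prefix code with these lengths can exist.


Sum = 2^(-1) + 2^(-3) + 2^(-5)
    = 0.5 + 0.125 + 0.03125
    = 21/32 = 0.65625
Since 0.65625 <= 1, Kraft's inequality IS satisfied.
A prefix code with these lengths CAN exist.

Kraft sum = 0.65625. Satisfied.


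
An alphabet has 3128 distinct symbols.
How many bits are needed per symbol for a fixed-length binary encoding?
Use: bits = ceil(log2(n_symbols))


log2(3128) = 11.611
Bracket: 2^11 = 2048 < 3128 <= 2^12 = 4096
So ceil(log2(3128)) = 12

bits = ceil(log2(3128)) = ceil(11.611) = 12 bits


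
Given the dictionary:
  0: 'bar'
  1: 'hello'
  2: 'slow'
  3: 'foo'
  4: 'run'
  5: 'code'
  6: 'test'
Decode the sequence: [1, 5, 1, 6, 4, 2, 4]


Look up each index in the dictionary:
  1 -> 'hello'
  5 -> 'code'
  1 -> 'hello'
  6 -> 'test'
  4 -> 'run'
  2 -> 'slow'
  4 -> 'run'

Decoded: "hello code hello test run slow run"


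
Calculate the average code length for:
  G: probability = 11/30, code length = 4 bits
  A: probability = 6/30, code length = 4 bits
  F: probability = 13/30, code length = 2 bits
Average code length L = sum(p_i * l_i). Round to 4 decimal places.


Weighted contributions p_i * l_i:
  G: (11/30) * 4 = 44/30
  A: (6/30) * 4 = 24/30
  F: (13/30) * 2 = 26/30
Sum = (44 + 24 + 26)/30 = 94/30

L = 94/30 = 3.1333 bits/symbol


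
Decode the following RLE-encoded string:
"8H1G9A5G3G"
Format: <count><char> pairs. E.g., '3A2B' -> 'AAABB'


Expanding each <count><char> pair:
  8H -> 'HHHHHHHH'
  1G -> 'G'
  9A -> 'AAAAAAAAA'
  5G -> 'GGGGG'
  3G -> 'GGG'

Decoded = HHHHHHHHGAAAAAAAAAGGGGGGGG


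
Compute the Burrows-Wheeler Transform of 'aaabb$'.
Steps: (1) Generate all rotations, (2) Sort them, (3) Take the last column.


Rotations (sorted):
  0: $aaabb -> last char: b
  1: aaabb$ -> last char: $
  2: aabb$a -> last char: a
  3: abb$aa -> last char: a
  4: b$aaab -> last char: b
  5: bb$aaa -> last char: a


BWT = b$aaba


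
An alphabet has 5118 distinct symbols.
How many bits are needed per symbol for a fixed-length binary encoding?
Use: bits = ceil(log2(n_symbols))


log2(5118) = 12.3214
Bracket: 2^12 = 4096 < 5118 <= 2^13 = 8192
So ceil(log2(5118)) = 13

bits = ceil(log2(5118)) = ceil(12.3214) = 13 bits


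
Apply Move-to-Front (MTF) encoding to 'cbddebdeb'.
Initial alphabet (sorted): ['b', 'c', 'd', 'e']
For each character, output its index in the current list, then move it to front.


MTF encoding:
'c': index 1 in ['b', 'c', 'd', 'e'] -> ['c', 'b', 'd', 'e']
'b': index 1 in ['c', 'b', 'd', 'e'] -> ['b', 'c', 'd', 'e']
'd': index 2 in ['b', 'c', 'd', 'e'] -> ['d', 'b', 'c', 'e']
'd': index 0 in ['d', 'b', 'c', 'e'] -> ['d', 'b', 'c', 'e']
'e': index 3 in ['d', 'b', 'c', 'e'] -> ['e', 'd', 'b', 'c']
'b': index 2 in ['e', 'd', 'b', 'c'] -> ['b', 'e', 'd', 'c']
'd': index 2 in ['b', 'e', 'd', 'c'] -> ['d', 'b', 'e', 'c']
'e': index 2 in ['d', 'b', 'e', 'c'] -> ['e', 'd', 'b', 'c']
'b': index 2 in ['e', 'd', 'b', 'c'] -> ['b', 'e', 'd', 'c']


Output: [1, 1, 2, 0, 3, 2, 2, 2, 2]


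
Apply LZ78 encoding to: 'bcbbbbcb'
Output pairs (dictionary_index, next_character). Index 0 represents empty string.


LZ78 encoding steps:
Dictionary: {0: ''}
Step 1: w='' (idx 0), next='b' -> output (0, 'b'), add 'b' as idx 1
Step 2: w='' (idx 0), next='c' -> output (0, 'c'), add 'c' as idx 2
Step 3: w='b' (idx 1), next='b' -> output (1, 'b'), add 'bb' as idx 3
Step 4: w='bb' (idx 3), next='c' -> output (3, 'c'), add 'bbc' as idx 4
Step 5: w='b' (idx 1), end of input -> output (1, '')


Encoded: [(0, 'b'), (0, 'c'), (1, 'b'), (3, 'c'), (1, '')]


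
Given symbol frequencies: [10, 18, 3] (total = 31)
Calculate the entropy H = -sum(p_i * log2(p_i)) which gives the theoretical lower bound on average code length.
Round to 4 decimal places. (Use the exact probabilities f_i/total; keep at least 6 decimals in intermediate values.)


Per-symbol terms -p_i * log2(p_i) with p_i = f_i/31:
  p = 10/31 = 0.322581: log2(p) = -1.632268, -p*log2(p) = 0.526538
  p = 18/31 = 0.580645: log2(p) = -0.784271, -p*log2(p) = 0.455383
  p = 3/31 = 0.096774: log2(p) = -3.369234, -p*log2(p) = 0.326055
H = 0.526538 + 0.455383 + 0.326055 = 1.307976

H = 1.308 bits/symbol


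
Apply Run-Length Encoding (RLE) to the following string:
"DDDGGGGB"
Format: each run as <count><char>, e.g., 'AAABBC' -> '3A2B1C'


Scanning runs left to right:
  i=0: run of 'D' x 3 -> '3D'
  i=3: run of 'G' x 4 -> '4G'
  i=7: run of 'B' x 1 -> '1B'

RLE = 3D4G1B


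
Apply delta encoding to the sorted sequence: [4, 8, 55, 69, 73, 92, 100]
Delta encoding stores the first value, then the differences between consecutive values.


First value: 4
Deltas:
  8 - 4 = 4
  55 - 8 = 47
  69 - 55 = 14
  73 - 69 = 4
  92 - 73 = 19
  100 - 92 = 8


Delta encoded: [4, 4, 47, 14, 4, 19, 8]


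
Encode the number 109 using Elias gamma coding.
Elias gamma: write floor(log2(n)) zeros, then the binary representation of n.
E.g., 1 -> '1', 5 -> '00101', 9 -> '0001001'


num_bits = floor(log2(109)) + 1 = 7
leading_zeros = num_bits - 1 = 6
binary(109) = 1101101

Elias gamma(109) = '000000' + '1101101' = 0000001101101 (13 bits)


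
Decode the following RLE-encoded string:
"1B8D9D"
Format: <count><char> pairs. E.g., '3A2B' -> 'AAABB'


Expanding each <count><char> pair:
  1B -> 'B'
  8D -> 'DDDDDDDD'
  9D -> 'DDDDDDDDD'

Decoded = BDDDDDDDDDDDDDDDDD


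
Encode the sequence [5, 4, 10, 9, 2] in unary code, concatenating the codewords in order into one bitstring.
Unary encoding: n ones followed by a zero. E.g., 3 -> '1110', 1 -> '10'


Encode each number as n ones followed by a terminating 0:
  5 -> 111110 (6 bits)
  4 -> 11110 (5 bits)
  10 -> 11111111110 (11 bits)
  9 -> 1111111110 (10 bits)
  2 -> 110 (3 bits)
Total length = 6 + 5 + 11 + 10 + 3 = 35 bits.

Unary([5, 4, 10, 9, 2]) = 11111011110111111111101111111110110 (35 bits)


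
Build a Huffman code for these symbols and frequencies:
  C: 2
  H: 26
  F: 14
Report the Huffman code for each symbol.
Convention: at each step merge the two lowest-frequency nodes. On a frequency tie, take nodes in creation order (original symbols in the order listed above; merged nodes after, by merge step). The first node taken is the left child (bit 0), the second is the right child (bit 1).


Huffman tree construction:
Step 1: Merge C(2) + F(14) = 16
Step 2: Merge (C+F)(16) + H(26) = 42
Read each symbol's code off the tree from the root (left child = 0, right child = 1).

Codes:
  C: 00 (length 2)
  H: 1 (length 1)
  F: 01 (length 2)
Average code length: 58/42 = 1.3810 bits/symbol


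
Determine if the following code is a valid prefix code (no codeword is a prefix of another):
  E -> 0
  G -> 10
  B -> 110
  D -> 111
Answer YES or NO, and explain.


Checking each pair (does one codeword prefix another?):
  E='0' vs G='10': no prefix
  E='0' vs B='110': no prefix
  E='0' vs D='111': no prefix
  G='10' vs E='0': no prefix
  G='10' vs B='110': no prefix
  G='10' vs D='111': no prefix
  B='110' vs E='0': no prefix
  B='110' vs G='10': no prefix
  B='110' vs D='111': no prefix
  D='111' vs E='0': no prefix
  D='111' vs G='10': no prefix
  D='111' vs B='110': no prefix
No violation found over all pairs.

YES -- this is a valid prefix code. No codeword is a prefix of any other codeword.


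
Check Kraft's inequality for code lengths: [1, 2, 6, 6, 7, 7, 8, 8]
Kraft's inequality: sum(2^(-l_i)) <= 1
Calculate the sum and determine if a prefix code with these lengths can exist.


Sum = 2^(-1) + 2^(-2) + 2^(-6) + 2^(-6) + 2^(-7) + 2^(-7) + 2^(-8) + 2^(-8)
    = 0.5 + 0.25 + 0.015625 + 0.015625 + 0.0078125 + 0.0078125 + 0.00390625 + 0.00390625
    = 206/256 = 0.8046875
Since 0.8046875 <= 1, Kraft's inequality IS satisfied.
A prefix code with these lengths CAN exist.

Kraft sum = 0.8046875. Satisfied.


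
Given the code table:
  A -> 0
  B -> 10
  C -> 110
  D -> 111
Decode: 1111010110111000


Decoding:
111 -> D
10 -> B
10 -> B
110 -> C
111 -> D
0 -> A
0 -> A
0 -> A


Result: DBBCDAAA


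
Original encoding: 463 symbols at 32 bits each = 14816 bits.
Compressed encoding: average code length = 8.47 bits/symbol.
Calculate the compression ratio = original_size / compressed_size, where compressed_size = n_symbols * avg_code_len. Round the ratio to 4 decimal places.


original_size = n_symbols * orig_bits = 463 * 32 = 14816 bits
compressed_size = n_symbols * avg_code_len = 463 * 8.47 = 3921.61 bits
ratio = original_size / compressed_size = 14816 / 3921.61 = 3.778

Compression ratio = 3.778


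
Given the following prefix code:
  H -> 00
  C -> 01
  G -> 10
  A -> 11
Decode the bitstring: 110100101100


Decoding step by step:
Bits 11 -> A
Bits 01 -> C
Bits 00 -> H
Bits 10 -> G
Bits 11 -> A
Bits 00 -> H


Decoded message: ACHGAH


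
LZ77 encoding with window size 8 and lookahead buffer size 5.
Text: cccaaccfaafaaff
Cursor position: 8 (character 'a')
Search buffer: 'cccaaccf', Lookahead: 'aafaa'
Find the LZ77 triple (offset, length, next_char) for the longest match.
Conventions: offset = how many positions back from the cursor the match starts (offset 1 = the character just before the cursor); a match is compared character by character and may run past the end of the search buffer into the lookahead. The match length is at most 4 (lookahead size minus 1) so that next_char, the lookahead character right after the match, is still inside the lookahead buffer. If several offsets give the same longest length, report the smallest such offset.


Try each offset into the search buffer:
  offset=1 (pos 7, char 'f'): match length 0
  offset=2 (pos 6, char 'c'): match length 0
  offset=3 (pos 5, char 'c'): match length 0
  offset=4 (pos 4, char 'a'): match length 1
  offset=5 (pos 3, char 'a'): match length 2
  offset=6 (pos 2, char 'c'): match length 0
  offset=7 (pos 1, char 'c'): match length 0
  offset=8 (pos 0, char 'c'): match length 0
Longest match has length 2 at offset 5.
next_char = character at position 8 + 2 = 10 -> 'f'

Best match: offset=5, length=2 (matching 'aa' starting at position 3)
LZ77 triple: (5, 2, 'f')


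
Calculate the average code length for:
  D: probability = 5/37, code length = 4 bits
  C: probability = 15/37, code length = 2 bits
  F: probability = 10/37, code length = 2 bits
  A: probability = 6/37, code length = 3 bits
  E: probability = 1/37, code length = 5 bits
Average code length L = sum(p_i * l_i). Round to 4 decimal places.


Weighted contributions p_i * l_i:
  D: (5/37) * 4 = 20/37
  C: (15/37) * 2 = 30/37
  F: (10/37) * 2 = 20/37
  A: (6/37) * 3 = 18/37
  E: (1/37) * 5 = 5/37
Sum = (20 + 30 + 20 + 18 + 5)/37 = 93/37

L = 93/37 = 2.5135 bits/symbol


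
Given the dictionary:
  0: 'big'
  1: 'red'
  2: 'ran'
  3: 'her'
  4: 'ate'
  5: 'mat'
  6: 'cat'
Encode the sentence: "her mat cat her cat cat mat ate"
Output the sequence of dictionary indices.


Look up each word in the dictionary:
  'her' -> 3
  'mat' -> 5
  'cat' -> 6
  'her' -> 3
  'cat' -> 6
  'cat' -> 6
  'mat' -> 5
  'ate' -> 4

Encoded: [3, 5, 6, 3, 6, 6, 5, 4]


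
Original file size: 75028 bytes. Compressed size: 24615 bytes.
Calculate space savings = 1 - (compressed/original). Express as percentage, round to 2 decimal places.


ratio = compressed/original = 24615/75028 = 0.328078
savings = 1 - ratio = 1 - 0.328078 = 0.671922
as a percentage: 0.671922 * 100 = 67.19%

Space savings = 1 - 24615/75028 = 67.19%


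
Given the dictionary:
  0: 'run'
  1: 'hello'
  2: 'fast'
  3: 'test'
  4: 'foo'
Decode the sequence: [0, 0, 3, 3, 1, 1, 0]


Look up each index in the dictionary:
  0 -> 'run'
  0 -> 'run'
  3 -> 'test'
  3 -> 'test'
  1 -> 'hello'
  1 -> 'hello'
  0 -> 'run'

Decoded: "run run test test hello hello run"


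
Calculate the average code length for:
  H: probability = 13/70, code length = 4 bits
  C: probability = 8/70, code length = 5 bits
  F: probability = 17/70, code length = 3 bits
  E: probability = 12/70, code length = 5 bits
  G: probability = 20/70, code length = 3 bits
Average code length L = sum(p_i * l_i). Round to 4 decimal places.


Weighted contributions p_i * l_i:
  H: (13/70) * 4 = 52/70
  C: (8/70) * 5 = 40/70
  F: (17/70) * 3 = 51/70
  E: (12/70) * 5 = 60/70
  G: (20/70) * 3 = 60/70
Sum = (52 + 40 + 51 + 60 + 60)/70 = 263/70

L = 263/70 = 3.7571 bits/symbol


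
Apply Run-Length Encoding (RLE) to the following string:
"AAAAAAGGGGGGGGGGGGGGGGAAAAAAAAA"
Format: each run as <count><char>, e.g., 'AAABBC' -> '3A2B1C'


Scanning runs left to right:
  i=0: run of 'A' x 6 -> '6A'
  i=6: run of 'G' x 16 -> '16G'
  i=22: run of 'A' x 9 -> '9A'

RLE = 6A16G9A


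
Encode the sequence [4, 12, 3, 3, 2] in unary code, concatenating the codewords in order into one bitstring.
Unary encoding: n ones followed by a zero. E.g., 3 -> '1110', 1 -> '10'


Encode each number as n ones followed by a terminating 0:
  4 -> 11110 (5 bits)
  12 -> 1111111111110 (13 bits)
  3 -> 1110 (4 bits)
  3 -> 1110 (4 bits)
  2 -> 110 (3 bits)
Total length = 5 + 13 + 4 + 4 + 3 = 29 bits.

Unary([4, 12, 3, 3, 2]) = 11110111111111111011101110110 (29 bits)


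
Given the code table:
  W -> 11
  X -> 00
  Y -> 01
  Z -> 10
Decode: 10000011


Decoding:
10 -> Z
00 -> X
00 -> X
11 -> W


Result: ZXXW


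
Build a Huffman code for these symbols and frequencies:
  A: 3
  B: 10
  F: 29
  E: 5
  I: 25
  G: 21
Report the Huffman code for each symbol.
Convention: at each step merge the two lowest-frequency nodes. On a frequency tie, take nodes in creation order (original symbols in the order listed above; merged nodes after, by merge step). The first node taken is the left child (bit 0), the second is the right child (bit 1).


Huffman tree construction:
Step 1: Merge A(3) + E(5) = 8
Step 2: Merge (A+E)(8) + B(10) = 18
Step 3: Merge ((A+E)+B)(18) + G(21) = 39
Step 4: Merge I(25) + F(29) = 54
Step 5: Merge (((A+E)+B)+G)(39) + (I+F)(54) = 93
Read each symbol's code off the tree from the root (left child = 0, right child = 1).

Codes:
  A: 0000 (length 4)
  B: 001 (length 3)
  F: 11 (length 2)
  E: 0001 (length 4)
  I: 10 (length 2)
  G: 01 (length 2)
Average code length: 212/93 = 2.2796 bits/symbol


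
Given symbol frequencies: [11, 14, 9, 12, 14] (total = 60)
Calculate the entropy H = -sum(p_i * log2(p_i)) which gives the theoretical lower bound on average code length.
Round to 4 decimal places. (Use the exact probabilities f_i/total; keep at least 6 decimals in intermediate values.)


Per-symbol terms -p_i * log2(p_i) with p_i = f_i/60:
  p = 11/60 = 0.183333: log2(p) = -2.447459, -p*log2(p) = 0.448701
  p = 14/60 = 0.233333: log2(p) = -2.099536, -p*log2(p) = 0.489892
  p = 9/60 = 0.150000: log2(p) = -2.736966, -p*log2(p) = 0.410545
  p = 12/60 = 0.200000: log2(p) = -2.321928, -p*log2(p) = 0.464386
  p = 14/60 = 0.233333: log2(p) = -2.099536, -p*log2(p) = 0.489892
H = 0.448701 + 0.489892 + 0.410545 + 0.464386 + 0.489892 = 2.303416

H = 2.3034 bits/symbol


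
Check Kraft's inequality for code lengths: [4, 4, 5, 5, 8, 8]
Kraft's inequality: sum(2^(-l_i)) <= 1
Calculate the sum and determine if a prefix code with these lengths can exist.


Sum = 2^(-4) + 2^(-4) + 2^(-5) + 2^(-5) + 2^(-8) + 2^(-8)
    = 0.0625 + 0.0625 + 0.03125 + 0.03125 + 0.00390625 + 0.00390625
    = 50/256 = 0.1953125
Since 0.1953125 <= 1, Kraft's inequality IS satisfied.
A prefix code with these lengths CAN exist.

Kraft sum = 0.1953125. Satisfied.


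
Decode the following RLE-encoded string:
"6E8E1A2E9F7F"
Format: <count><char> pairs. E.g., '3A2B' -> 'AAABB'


Expanding each <count><char> pair:
  6E -> 'EEEEEE'
  8E -> 'EEEEEEEE'
  1A -> 'A'
  2E -> 'EE'
  9F -> 'FFFFFFFFF'
  7F -> 'FFFFFFF'

Decoded = EEEEEEEEEEEEEEAEEFFFFFFFFFFFFFFFF


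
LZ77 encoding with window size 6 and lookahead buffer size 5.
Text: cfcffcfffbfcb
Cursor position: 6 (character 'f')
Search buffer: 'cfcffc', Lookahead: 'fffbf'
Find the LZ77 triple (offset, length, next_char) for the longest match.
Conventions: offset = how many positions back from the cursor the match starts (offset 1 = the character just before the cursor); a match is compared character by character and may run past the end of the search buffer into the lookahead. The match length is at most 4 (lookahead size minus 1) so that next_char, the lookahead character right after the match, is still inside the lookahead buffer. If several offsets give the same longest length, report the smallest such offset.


Try each offset into the search buffer:
  offset=1 (pos 5, char 'c'): match length 0
  offset=2 (pos 4, char 'f'): match length 1
  offset=3 (pos 3, char 'f'): match length 2
  offset=4 (pos 2, char 'c'): match length 0
  offset=5 (pos 1, char 'f'): match length 1
  offset=6 (pos 0, char 'c'): match length 0
Longest match has length 2 at offset 3.
next_char = character at position 6 + 2 = 8 -> 'f'

Best match: offset=3, length=2 (matching 'ff' starting at position 3)
LZ77 triple: (3, 2, 'f')


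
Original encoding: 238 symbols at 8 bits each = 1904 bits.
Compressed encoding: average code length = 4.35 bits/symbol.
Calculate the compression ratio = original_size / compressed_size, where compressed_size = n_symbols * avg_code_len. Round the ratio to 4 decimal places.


original_size = n_symbols * orig_bits = 238 * 8 = 1904 bits
compressed_size = n_symbols * avg_code_len = 238 * 4.35 = 1035.3 bits
ratio = original_size / compressed_size = 1904 / 1035.3 = 1.8391

Compression ratio = 1.8391


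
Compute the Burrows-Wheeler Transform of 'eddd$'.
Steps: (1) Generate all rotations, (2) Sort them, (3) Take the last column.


Rotations (sorted):
  0: $eddd -> last char: d
  1: d$edd -> last char: d
  2: dd$ed -> last char: d
  3: ddd$e -> last char: e
  4: eddd$ -> last char: $


BWT = ddde$


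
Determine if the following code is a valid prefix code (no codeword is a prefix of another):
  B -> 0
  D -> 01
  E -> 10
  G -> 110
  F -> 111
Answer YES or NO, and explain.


Checking each pair (does one codeword prefix another?):
  B='0' vs D='01': prefix -- VIOLATION

NO -- this is NOT a valid prefix code. B (0) is a prefix of D (01).


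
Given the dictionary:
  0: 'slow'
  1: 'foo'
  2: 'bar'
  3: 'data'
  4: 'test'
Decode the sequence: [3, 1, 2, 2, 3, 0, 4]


Look up each index in the dictionary:
  3 -> 'data'
  1 -> 'foo'
  2 -> 'bar'
  2 -> 'bar'
  3 -> 'data'
  0 -> 'slow'
  4 -> 'test'

Decoded: "data foo bar bar data slow test"


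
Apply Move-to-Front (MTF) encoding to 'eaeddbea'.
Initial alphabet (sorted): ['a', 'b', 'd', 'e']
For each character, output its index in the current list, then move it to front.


MTF encoding:
'e': index 3 in ['a', 'b', 'd', 'e'] -> ['e', 'a', 'b', 'd']
'a': index 1 in ['e', 'a', 'b', 'd'] -> ['a', 'e', 'b', 'd']
'e': index 1 in ['a', 'e', 'b', 'd'] -> ['e', 'a', 'b', 'd']
'd': index 3 in ['e', 'a', 'b', 'd'] -> ['d', 'e', 'a', 'b']
'd': index 0 in ['d', 'e', 'a', 'b'] -> ['d', 'e', 'a', 'b']
'b': index 3 in ['d', 'e', 'a', 'b'] -> ['b', 'd', 'e', 'a']
'e': index 2 in ['b', 'd', 'e', 'a'] -> ['e', 'b', 'd', 'a']
'a': index 3 in ['e', 'b', 'd', 'a'] -> ['a', 'e', 'b', 'd']


Output: [3, 1, 1, 3, 0, 3, 2, 3]


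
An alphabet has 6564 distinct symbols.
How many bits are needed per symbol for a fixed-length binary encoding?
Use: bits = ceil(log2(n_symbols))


log2(6564) = 12.6804
Bracket: 2^12 = 4096 < 6564 <= 2^13 = 8192
So ceil(log2(6564)) = 13

bits = ceil(log2(6564)) = ceil(12.6804) = 13 bits


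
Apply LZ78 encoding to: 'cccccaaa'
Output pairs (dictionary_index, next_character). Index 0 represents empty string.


LZ78 encoding steps:
Dictionary: {0: ''}
Step 1: w='' (idx 0), next='c' -> output (0, 'c'), add 'c' as idx 1
Step 2: w='c' (idx 1), next='c' -> output (1, 'c'), add 'cc' as idx 2
Step 3: w='cc' (idx 2), next='a' -> output (2, 'a'), add 'cca' as idx 3
Step 4: w='' (idx 0), next='a' -> output (0, 'a'), add 'a' as idx 4
Step 5: w='a' (idx 4), end of input -> output (4, '')


Encoded: [(0, 'c'), (1, 'c'), (2, 'a'), (0, 'a'), (4, '')]


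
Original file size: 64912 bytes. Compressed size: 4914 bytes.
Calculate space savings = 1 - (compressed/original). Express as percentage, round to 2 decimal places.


ratio = compressed/original = 4914/64912 = 0.075702
savings = 1 - ratio = 1 - 0.075702 = 0.924298
as a percentage: 0.924298 * 100 = 92.43%

Space savings = 1 - 4914/64912 = 92.43%


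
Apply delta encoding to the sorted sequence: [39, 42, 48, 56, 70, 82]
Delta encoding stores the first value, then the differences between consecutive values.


First value: 39
Deltas:
  42 - 39 = 3
  48 - 42 = 6
  56 - 48 = 8
  70 - 56 = 14
  82 - 70 = 12


Delta encoded: [39, 3, 6, 8, 14, 12]


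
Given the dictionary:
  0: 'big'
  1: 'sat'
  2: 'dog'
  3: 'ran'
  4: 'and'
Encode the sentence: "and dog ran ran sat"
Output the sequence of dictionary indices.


Look up each word in the dictionary:
  'and' -> 4
  'dog' -> 2
  'ran' -> 3
  'ran' -> 3
  'sat' -> 1

Encoded: [4, 2, 3, 3, 1]


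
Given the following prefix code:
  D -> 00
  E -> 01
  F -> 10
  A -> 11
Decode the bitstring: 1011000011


Decoding step by step:
Bits 10 -> F
Bits 11 -> A
Bits 00 -> D
Bits 00 -> D
Bits 11 -> A


Decoded message: FADDA


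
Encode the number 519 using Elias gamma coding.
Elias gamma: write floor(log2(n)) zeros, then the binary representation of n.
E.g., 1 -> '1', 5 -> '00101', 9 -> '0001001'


num_bits = floor(log2(519)) + 1 = 10
leading_zeros = num_bits - 1 = 9
binary(519) = 1000000111

Elias gamma(519) = '000000000' + '1000000111' = 0000000001000000111 (19 bits)


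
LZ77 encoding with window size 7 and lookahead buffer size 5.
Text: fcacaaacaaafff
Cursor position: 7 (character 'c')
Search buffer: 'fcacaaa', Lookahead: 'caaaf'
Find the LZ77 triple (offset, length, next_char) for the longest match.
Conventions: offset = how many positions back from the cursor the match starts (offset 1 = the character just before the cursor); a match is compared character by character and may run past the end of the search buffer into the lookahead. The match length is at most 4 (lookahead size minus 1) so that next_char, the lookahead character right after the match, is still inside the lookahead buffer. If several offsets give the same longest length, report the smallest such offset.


Try each offset into the search buffer:
  offset=1 (pos 6, char 'a'): match length 0
  offset=2 (pos 5, char 'a'): match length 0
  offset=3 (pos 4, char 'a'): match length 0
  offset=4 (pos 3, char 'c'): match length 4
  offset=5 (pos 2, char 'a'): match length 0
  offset=6 (pos 1, char 'c'): match length 2
  offset=7 (pos 0, char 'f'): match length 0
Longest match has length 4 at offset 4.
next_char = character at position 7 + 4 = 11 -> 'f'

Best match: offset=4, length=4 (matching 'caaa' starting at position 3)
LZ77 triple: (4, 4, 'f')


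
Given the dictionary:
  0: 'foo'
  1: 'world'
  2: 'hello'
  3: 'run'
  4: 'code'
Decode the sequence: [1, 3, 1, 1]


Look up each index in the dictionary:
  1 -> 'world'
  3 -> 'run'
  1 -> 'world'
  1 -> 'world'

Decoded: "world run world world"


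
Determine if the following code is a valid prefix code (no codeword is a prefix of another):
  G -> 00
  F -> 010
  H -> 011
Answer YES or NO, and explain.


Checking each pair (does one codeword prefix another?):
  G='00' vs F='010': no prefix
  G='00' vs H='011': no prefix
  F='010' vs G='00': no prefix
  F='010' vs H='011': no prefix
  H='011' vs G='00': no prefix
  H='011' vs F='010': no prefix
No violation found over all pairs.

YES -- this is a valid prefix code. No codeword is a prefix of any other codeword.


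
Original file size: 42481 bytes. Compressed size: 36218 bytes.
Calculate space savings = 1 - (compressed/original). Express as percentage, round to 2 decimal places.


ratio = compressed/original = 36218/42481 = 0.852569
savings = 1 - ratio = 1 - 0.852569 = 0.147431
as a percentage: 0.147431 * 100 = 14.74%

Space savings = 1 - 36218/42481 = 14.74%


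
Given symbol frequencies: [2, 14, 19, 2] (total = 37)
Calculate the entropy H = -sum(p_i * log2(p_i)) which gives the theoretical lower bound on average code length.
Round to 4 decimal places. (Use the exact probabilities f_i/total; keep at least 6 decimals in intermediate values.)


Per-symbol terms -p_i * log2(p_i) with p_i = f_i/37:
  p = 2/37 = 0.054054: log2(p) = -4.209453, -p*log2(p) = 0.227538
  p = 14/37 = 0.378378: log2(p) = -1.402098, -p*log2(p) = 0.530524
  p = 19/37 = 0.513514: log2(p) = -0.961526, -p*log2(p) = 0.493757
  p = 2/37 = 0.054054: log2(p) = -4.209453, -p*log2(p) = 0.227538
H = 0.227538 + 0.530524 + 0.493757 + 0.227538 = 1.479357

H = 1.4794 bits/symbol


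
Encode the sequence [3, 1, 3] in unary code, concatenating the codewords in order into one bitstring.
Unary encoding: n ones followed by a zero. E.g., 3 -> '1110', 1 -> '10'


Encode each number as n ones followed by a terminating 0:
  3 -> 1110 (4 bits)
  1 -> 10 (2 bits)
  3 -> 1110 (4 bits)
Total length = 4 + 2 + 4 = 10 bits.

Unary([3, 1, 3]) = 1110101110 (10 bits)


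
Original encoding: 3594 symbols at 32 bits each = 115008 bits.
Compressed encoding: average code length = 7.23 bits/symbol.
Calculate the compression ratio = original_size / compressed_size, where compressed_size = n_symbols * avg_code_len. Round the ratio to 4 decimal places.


original_size = n_symbols * orig_bits = 3594 * 32 = 115008 bits
compressed_size = n_symbols * avg_code_len = 3594 * 7.23 = 25984.62 bits
ratio = original_size / compressed_size = 115008 / 25984.62 = 4.426

Compression ratio = 4.426


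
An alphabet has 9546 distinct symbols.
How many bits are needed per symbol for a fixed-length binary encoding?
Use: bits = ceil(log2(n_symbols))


log2(9546) = 13.2207
Bracket: 2^13 = 8192 < 9546 <= 2^14 = 16384
So ceil(log2(9546)) = 14

bits = ceil(log2(9546)) = ceil(13.2207) = 14 bits


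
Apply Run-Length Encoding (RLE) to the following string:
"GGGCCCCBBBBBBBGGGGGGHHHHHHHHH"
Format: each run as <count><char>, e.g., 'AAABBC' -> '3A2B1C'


Scanning runs left to right:
  i=0: run of 'G' x 3 -> '3G'
  i=3: run of 'C' x 4 -> '4C'
  i=7: run of 'B' x 7 -> '7B'
  i=14: run of 'G' x 6 -> '6G'
  i=20: run of 'H' x 9 -> '9H'

RLE = 3G4C7B6G9H


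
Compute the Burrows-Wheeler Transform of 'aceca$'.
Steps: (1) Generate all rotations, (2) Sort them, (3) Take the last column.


Rotations (sorted):
  0: $aceca -> last char: a
  1: a$acec -> last char: c
  2: aceca$ -> last char: $
  3: ca$ace -> last char: e
  4: ceca$a -> last char: a
  5: eca$ac -> last char: c


BWT = ac$eac


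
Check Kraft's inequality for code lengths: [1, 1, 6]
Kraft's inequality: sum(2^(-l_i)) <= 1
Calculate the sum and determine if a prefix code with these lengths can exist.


Sum = 2^(-1) + 2^(-1) + 2^(-6)
    = 0.5 + 0.5 + 0.015625
    = 65/64 = 1.015625
Since 1.015625 > 1, Kraft's inequality is NOT satisfied.
A prefix code with these lengths CANNOT exist.

Kraft sum = 1.015625. Not satisfied.
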